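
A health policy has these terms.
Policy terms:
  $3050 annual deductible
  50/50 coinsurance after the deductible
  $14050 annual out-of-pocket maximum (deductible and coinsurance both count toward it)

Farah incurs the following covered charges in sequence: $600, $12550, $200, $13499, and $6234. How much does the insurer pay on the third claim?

Claim 1 ($600): fully absorbed by the deductible. Patient pays $600; OOP now $600. Plan pays $600 − $600 = $0.
Claim 2 ($12550): $2450 to deductible, leaving $10100; patient's 50% is $5050. Patient owes $7500 (running OOP $8100). Insurer: $12550 − $7500 = $5050.
Claim 3 ($200): deductible already satisfied, so patient's share is 50% × $200 = $100. Cost to patient: $100. OOP to date $8200. Plan pays $200 − $100 = $100.

$100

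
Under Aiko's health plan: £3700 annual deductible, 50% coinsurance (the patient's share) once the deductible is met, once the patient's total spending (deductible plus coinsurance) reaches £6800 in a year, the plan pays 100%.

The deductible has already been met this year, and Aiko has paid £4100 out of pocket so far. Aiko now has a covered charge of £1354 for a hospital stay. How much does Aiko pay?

With the deductible met, the entire £1354 is subject to coinsurance.
Patient's 50% share of £1354 is £677.
Year-to-date out-of-pocket becomes £4100 + £677 = £4777, still under the £6800 maximum, so no cap applies.

£677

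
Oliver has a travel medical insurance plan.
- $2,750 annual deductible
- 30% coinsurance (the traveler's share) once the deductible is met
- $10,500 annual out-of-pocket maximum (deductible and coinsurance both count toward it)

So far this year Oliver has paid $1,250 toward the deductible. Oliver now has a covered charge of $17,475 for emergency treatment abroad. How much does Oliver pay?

Remaining deductible: $2,750 − $1,250 = $1,500.
After the $1,500 deductible portion, $17,475 − $1,500 = $15,975 is subject to coinsurance.
Traveler's 30% share of $15,975 is $4,792.50.
That puts the traveler's cost at $1,500 + $4,792.50 = $6,292.50 before any cap.
Total out-of-pocket so far would be $1,250 + $6,292.50 = $7,542.50, below the $10,500 cap — no reduction.

$6,292.50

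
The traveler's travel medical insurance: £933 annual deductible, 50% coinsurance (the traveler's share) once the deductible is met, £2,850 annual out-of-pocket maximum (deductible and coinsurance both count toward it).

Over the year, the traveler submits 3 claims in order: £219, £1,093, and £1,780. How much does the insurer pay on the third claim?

£890

Claim 1 — £219: entire amount goes to the deductible. Cost to traveler: £219. OOP to date £219. Insurer: £219 − £219 = £0.
Claim 2 — £1,093: £714 finishes the deductible; £379 goes to coinsurance; coinsurance £379 × 50% = £189.50. Traveler pays £903.50; OOP now £1,122.50. Insurer: £1,093 − £903.50 = £189.50.
Claim 3 — £1,780: 50% coinsurance on £1,780 = £890. Cost to traveler: £890. OOP to date £2,012.50. Insurer: £1,780 − £890 = £890.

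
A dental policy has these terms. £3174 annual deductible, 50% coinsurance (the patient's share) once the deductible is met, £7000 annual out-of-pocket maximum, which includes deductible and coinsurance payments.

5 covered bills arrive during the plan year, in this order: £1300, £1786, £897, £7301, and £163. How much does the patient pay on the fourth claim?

£3421.50

Claim 1 (£1300): entire amount goes to the deductible. Cost to patient: £1300. OOP to date £1300.
Claim 2 (£1786): fully absorbed by the deductible. Cost to patient: £1786. OOP to date £3086.
Claim 3 (£897): deductible takes £88, £809 remains; patient's 50% is £404.50. Patient pays £492.50; OOP now £3578.50.
Claim 4 (£7301): deductible met; 50% of £7301 = £3650.50. That would push OOP to £7229, over the £7000 cap, so patient pays £7000 − £3578.50 = £3421.50.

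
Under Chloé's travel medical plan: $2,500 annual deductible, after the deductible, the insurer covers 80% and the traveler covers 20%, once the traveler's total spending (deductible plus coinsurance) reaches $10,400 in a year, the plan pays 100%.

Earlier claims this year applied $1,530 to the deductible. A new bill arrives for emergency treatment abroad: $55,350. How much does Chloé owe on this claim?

$8,870

Remaining deductible: $2,500 − $1,530 = $970.
After the $970 deductible portion, $55,350 − $970 = $54,380 is subject to coinsurance.
Coinsurance: $54,380 × 20% = $10,876.
So the traveler owes $970 + $10,876 = $11,846 before any cap.
Year-to-date out-of-pocket would reach $1,530 + $11,846 = $13,376, above the $10,400 maximum, so the traveler pays only $10,400 − $1,530 = $8,870.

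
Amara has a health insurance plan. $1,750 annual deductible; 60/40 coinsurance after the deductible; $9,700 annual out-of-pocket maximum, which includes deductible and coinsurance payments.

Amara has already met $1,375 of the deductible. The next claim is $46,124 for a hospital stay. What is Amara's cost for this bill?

$8,325

Remaining deductible: $1,750 − $1,375 = $375.
That leaves $46,124 − $375 = $45,749 for coinsurance.
40% of $45,749 = $18,299.60 falls to the patient.
So the patient owes $375 + $18,299.60 = $18,674.60 before any cap.
That would bring total out-of-pocket to $20,049.60, past the $9,700 cap. The patient is capped at $9,700 − $1,375 = $8,325 on this claim.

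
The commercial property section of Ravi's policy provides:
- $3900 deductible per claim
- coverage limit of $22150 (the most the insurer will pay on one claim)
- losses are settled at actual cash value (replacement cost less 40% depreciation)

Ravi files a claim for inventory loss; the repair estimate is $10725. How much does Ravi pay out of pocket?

At 40% depreciation, ACV = $10725 − $4290 = $6435.
Less the $3900 deductible: $6435 − $3900 = $2535.
$2535 is within the $22150 limit, so the insurer pays $2535.
Business's share is the uncovered remainder: $10725 − $2535 = $8190.

$8190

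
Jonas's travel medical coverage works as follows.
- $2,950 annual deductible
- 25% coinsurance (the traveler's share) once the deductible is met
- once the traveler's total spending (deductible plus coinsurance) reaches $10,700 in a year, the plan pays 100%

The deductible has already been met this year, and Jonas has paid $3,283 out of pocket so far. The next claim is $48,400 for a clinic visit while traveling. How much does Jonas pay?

The deductible is already satisfied, so the full bill goes to coinsurance.
Coinsurance: $48,400 × 25% = $12,100.
Year-to-date out-of-pocket would reach $3,283 + $12,100 = $15,383, above the $10,700 maximum, so the traveler pays only $10,700 − $3,283 = $7,417.

$7,417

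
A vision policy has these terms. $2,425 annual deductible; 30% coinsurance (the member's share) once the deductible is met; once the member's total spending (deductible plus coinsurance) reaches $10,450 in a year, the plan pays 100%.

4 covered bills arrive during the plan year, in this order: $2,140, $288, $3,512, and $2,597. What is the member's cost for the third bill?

$1,053.60

Claim 1 — $2,140: all of it applies to the deductible. Member owes $2,140 (running OOP $2,140).
Claim 2 — $288: $285 to deductible, leaving $3; coinsurance $3 × 30% = $0.90. Cost to member: $285.90. OOP to date $2,425.90.
Claim 3 — $3,512: deductible already satisfied, so member's share is 30% × $3,512 = $1,053.60. Member owes $1,053.60 (running OOP $3,479.50).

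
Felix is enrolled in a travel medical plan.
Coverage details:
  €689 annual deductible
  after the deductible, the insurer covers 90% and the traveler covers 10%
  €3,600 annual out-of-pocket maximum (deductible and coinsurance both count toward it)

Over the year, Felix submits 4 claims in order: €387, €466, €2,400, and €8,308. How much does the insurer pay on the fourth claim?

€7,477.20

Bill 1, €387: all of it applies to the deductible. Traveler owes €387 (running OOP €387). Plan pays €387 − €387 = €0.
Bill 2, €466: deductible takes €302, €164 remains; coinsurance €164 × 10% = €16.40. Cost to traveler: €318.40. OOP to date €705.40. Insurer: €466 − €318.40 = €147.60.
Bill 3, €2,400: deductible met; 10% of €2,400 = €240. Cost to traveler: €240. OOP to date €945.40. Plan pays €2,400 − €240 = €2,160.
Bill 4, €8,308: deductible already satisfied, so traveler's share is 10% × €8,308 = €830.80. Cost to traveler: €830.80. OOP to date €1,776.20. Plan pays €8,308 − €830.80 = €7,477.20.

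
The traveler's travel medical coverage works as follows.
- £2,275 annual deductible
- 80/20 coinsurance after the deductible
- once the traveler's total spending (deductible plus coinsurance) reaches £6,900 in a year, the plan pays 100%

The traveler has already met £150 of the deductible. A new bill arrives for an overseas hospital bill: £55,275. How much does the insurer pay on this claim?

£48,525

£150 of the £2,275 deductible is already met, leaving £2,125.
After the £2,125 deductible portion, £55,275 − £2,125 = £53,150 is subject to coinsurance.
Coinsurance: £53,150 × 20% = £10,630.
So the traveler owes £2,125 + £10,630 = £12,755 before any cap.
That would bring total out-of-pocket to £12,905, past the £6,900 cap. The traveler is capped at £6,900 − £150 = £6,750 on this claim.
Insurer pays the balance: £55,275 − £6,750 = £48,525.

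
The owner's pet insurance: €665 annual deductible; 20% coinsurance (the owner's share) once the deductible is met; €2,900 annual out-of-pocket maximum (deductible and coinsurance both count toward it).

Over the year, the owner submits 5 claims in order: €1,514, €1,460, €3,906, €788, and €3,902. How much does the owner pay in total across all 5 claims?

#1 (€1,514): €665 finishes the deductible; €849 goes to coinsurance; owner's 20% is €169.80. Owner pays €834.80; OOP now €834.80.
#2 (€1,460): deductible already satisfied, so owner's share is 20% × €1,460 = €292. Owner pays €292; OOP now €1,126.80.
#3 (€3,906): 20% coinsurance on €3,906 = €781.20. Owner owes €781.20 (running OOP €1,908).
#4 (€788): deductible met; 20% of €788 = €157.60. Cost to owner: €157.60. OOP to date €2,065.60.
#5 (€3,902): 20% coinsurance on €3,902 = €780.40. Owner pays €780.40; OOP now €2,846.
Total paid by the owner: €834.80 + €292 + €781.20 + €157.60 + €780.40 = €2,846.

€2,846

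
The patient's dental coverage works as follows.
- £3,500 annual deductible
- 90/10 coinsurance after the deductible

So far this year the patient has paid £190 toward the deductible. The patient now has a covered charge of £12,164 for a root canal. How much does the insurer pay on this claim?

£190 of the £3,500 deductible is already met, leaving £3,310.
The remaining £8,854 (= £12,164 − £3,310) moves to coinsurance.
Patient's 10% share of £8,854 is £885.40.
So the patient owes £3,310 + £885.40 = £4,195.40.
The plan picks up £12,164 − £4,195.40 = £7,968.60.

£7,968.60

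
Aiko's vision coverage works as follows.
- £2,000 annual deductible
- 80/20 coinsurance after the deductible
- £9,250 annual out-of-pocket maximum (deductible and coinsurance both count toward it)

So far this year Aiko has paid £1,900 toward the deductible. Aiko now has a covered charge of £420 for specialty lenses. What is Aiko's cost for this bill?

Remaining deductible: £2,000 − £1,900 = £100.
The remaining £320 (= £420 − £100) moves to coinsurance.
Coinsurance: £320 × 20% = £64.
That puts the member's cost at £100 + £64 = £164 before any cap.
Year-to-date out-of-pocket becomes £1,900 + £164 = £2,064, still under the £9,250 maximum, so no cap applies.

£164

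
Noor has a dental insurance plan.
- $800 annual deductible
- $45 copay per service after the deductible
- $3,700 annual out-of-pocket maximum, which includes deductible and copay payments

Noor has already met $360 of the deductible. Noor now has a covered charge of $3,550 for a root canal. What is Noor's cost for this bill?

Remaining deductible: $800 − $360 = $440.
The remaining $3,110 (= $3,550 − $440) moves to the copay.
Copay on this service: $45.
That puts the patient's cost at $440 + $45 = $485 before any cap.
Cumulative spending $360 + $485 = $845 stays under the $3,700 maximum.

$485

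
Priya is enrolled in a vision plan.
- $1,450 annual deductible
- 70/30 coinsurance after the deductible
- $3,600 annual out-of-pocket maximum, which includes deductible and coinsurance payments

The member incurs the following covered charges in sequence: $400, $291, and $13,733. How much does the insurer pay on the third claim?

Claim 1 ($400): all of it applies to the deductible. Cost to member: $400. OOP to date $400. Plan pays $400 − $400 = $0.
Claim 2 ($291): all of it applies to the deductible. Member pays $291; OOP now $691. Plan pays $291 − $291 = $0.
Claim 3 ($13,733): $759 to deductible, leaving $12,974; coinsurance $12,974 × 30% = $3,892.20. Deductible plus coinsurance: $759 + $3,892.20 = $4,651.20. Adding that to $691 gives $5,342.20, past the $3,600 cap; member pays only $3,600 − $691 = $2,909. Plan pays $13,733 − $2,909 = $10,824.

$10,824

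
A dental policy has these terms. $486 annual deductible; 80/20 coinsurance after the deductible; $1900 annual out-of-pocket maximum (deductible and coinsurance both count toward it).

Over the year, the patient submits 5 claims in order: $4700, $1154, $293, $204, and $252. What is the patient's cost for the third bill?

$58.60

Bill 1, $4700: $486 to deductible, leaving $4214; patient's 20% is $842.80. Cost to patient: $1328.80. OOP to date $1328.80.
Bill 2, $1154: deductible met; 20% of $1154 = $230.80. Patient pays $230.80; OOP now $1559.60.
Bill 3, $293: 20% coinsurance on $293 = $58.60. Cost to patient: $58.60. OOP to date $1618.20.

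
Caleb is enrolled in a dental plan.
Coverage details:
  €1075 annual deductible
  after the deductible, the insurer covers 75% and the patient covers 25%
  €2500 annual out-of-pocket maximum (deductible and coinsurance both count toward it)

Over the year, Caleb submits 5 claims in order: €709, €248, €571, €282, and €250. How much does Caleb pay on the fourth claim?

€70.50

Bill 1, €709: fully absorbed by the deductible. Patient pays €709; OOP now €709.
Bill 2, €248: entire amount goes to the deductible. Patient owes €248 (running OOP €957).
Bill 3, €571: €118 finishes the deductible; €453 goes to coinsurance; patient's 25% is €113.25. Cost to patient: €231.25. OOP to date €1188.25.
Bill 4, €282: deductible already satisfied, so patient's share is 25% × €282 = €70.50. Patient owes €70.50 (running OOP €1258.75).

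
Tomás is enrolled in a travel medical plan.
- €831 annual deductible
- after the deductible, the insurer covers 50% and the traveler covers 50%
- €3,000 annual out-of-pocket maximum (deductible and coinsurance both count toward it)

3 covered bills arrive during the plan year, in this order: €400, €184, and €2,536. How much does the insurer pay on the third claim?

#1 (€400): fully absorbed by the deductible. Cost to traveler: €400. OOP to date €400. Plan pays €400 − €400 = €0.
#2 (€184): fully absorbed by the deductible. Traveler owes €184 (running OOP €584). Insurer: €184 − €184 = €0.
#3 (€2,536): €247 finishes the deductible; €2,289 goes to coinsurance; 50% of €2,289 = €1,144.50. Traveler owes €1,391.50 (running OOP €1,975.50). Plan pays €2,536 − €1,391.50 = €1,144.50.

€1,144.50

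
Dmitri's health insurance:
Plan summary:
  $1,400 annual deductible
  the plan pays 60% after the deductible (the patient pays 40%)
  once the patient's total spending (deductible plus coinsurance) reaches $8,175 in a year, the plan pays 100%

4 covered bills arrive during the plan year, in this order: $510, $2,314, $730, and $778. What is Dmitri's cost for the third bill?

$292

Bill 1, $510: fully absorbed by the deductible. Cost to patient: $510. OOP to date $510.
Bill 2, $2,314: deductible takes $890, $1,424 remains; 40% of $1,424 = $569.60. Patient pays $1,459.60; OOP now $1,969.60.
Bill 3, $730: deductible met; 40% of $730 = $292. Cost to patient: $292. OOP to date $2,261.60.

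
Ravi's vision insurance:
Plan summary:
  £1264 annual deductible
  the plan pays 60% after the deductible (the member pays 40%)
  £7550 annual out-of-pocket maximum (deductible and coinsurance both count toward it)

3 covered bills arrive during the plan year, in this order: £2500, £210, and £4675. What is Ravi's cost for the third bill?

£1870

Claim 1 — £2500: deductible takes £1264, £1236 remains; 40% of £1236 = £494.40. Member owes £1758.40 (running OOP £1758.40).
Claim 2 — £210: deductible met; 40% of £210 = £84. Member owes £84 (running OOP £1842.40).
Claim 3 — £4675: deductible met; 40% of £4675 = £1870. Member pays £1870; OOP now £3712.40.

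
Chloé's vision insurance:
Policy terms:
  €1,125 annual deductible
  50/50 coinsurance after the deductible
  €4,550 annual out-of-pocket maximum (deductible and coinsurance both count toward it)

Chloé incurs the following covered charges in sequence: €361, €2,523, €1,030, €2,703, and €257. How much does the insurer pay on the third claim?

Bill 1, €361: entire amount goes to the deductible. Member owes €361 (running OOP €361). Insurer: €361 − €361 = €0.
Bill 2, €2,523: deductible takes €764, €1,759 remains; 50% of €1,759 = €879.50. Member owes €1,643.50 (running OOP €2,004.50). Insurer: €2,523 − €1,643.50 = €879.50.
Bill 3, €1,030: deductible already satisfied, so member's share is 50% × €1,030 = €515. Member pays €515; OOP now €2,519.50. Insurer: €1,030 − €515 = €515.

€515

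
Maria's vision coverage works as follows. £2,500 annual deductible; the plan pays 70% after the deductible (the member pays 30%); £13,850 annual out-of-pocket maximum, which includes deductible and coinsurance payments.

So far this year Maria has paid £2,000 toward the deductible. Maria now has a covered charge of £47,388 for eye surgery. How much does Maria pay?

Deductible still to meet: £2,500 − £2,000 = £500.
That leaves £47,388 − £500 = £46,888 for coinsurance.
Member's 30% share of £46,888 is £14,066.40.
That puts the member's cost at £500 + £14,066.40 = £14,566.40 before any cap.
Year-to-date out-of-pocket would reach £2,000 + £14,566.40 = £16,566.40, above the £13,850 maximum, so the member pays only £13,850 − £2,000 = £11,850.

£11,850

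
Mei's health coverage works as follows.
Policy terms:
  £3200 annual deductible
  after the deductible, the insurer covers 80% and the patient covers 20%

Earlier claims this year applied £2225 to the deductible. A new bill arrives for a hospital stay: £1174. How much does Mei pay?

Deductible still to meet: £3200 − £2225 = £975.
The remaining £199 (= £1174 − £975) moves to coinsurance.
Patient's 20% share of £199 is £39.80.
So the patient owes £975 + £39.80 = £1014.80.

£1014.80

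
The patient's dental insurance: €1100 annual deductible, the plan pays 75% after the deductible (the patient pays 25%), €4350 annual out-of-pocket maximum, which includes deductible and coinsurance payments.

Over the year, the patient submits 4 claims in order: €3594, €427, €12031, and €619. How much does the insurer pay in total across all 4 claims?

Claim 1 — €3594: €1100 finishes the deductible; €2494 goes to coinsurance; patient's 25% is €623.50. Patient owes €1723.50 (running OOP €1723.50). Plan pays €3594 − €1723.50 = €1870.50.
Claim 2 — €427: 25% coinsurance on €427 = €106.75. Patient pays €106.75; OOP now €1830.25. Insurer: €427 − €106.75 = €320.25.
Claim 3 — €12031: deductible met; 25% of €12031 = €3007.75. That would push OOP to €4838, over the €4350 cap, so patient pays €4350 − €1830.25 = €2519.75. Insurer: €12031 − €2519.75 = €9511.25.
Claim 4 — €619: deductible already satisfied, so patient's share is 25% × €619 = €154.75. Adding that to €4350 gives €4504.75, past the €4350 cap; patient pays only €4350 − €4350 = €0. Insurer: €619 − €0 = €619.
Insurer total: €1870.50 + €320.25 + €9511.25 + €619 = €12321.

€12321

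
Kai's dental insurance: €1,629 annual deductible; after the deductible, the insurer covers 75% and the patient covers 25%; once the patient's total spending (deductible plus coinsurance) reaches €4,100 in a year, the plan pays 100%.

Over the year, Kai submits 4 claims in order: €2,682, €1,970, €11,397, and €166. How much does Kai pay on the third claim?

#1 (€2,682): deductible takes €1,629, €1,053 remains; 25% of €1,053 = €263.25. Cost to patient: €1,892.25. OOP to date €1,892.25.
#2 (€1,970): deductible already satisfied, so patient's share is 25% × €1,970 = €492.50. Patient owes €492.50 (running OOP €2,384.75).
#3 (€11,397): 25% coinsurance on €11,397 = €2,849.25. OOP would hit €5,234 > €4,100, so the cap limits the patient to €4,100 − €2,384.75 = €1,715.25.

€1,715.25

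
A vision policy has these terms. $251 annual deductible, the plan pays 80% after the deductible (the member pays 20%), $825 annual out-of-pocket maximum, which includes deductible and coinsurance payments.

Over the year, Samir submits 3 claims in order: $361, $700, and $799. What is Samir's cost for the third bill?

$159.80

#1 ($361): deductible takes $251, $110 remains; coinsurance $110 × 20% = $22. Cost to member: $273. OOP to date $273.
#2 ($700): 20% coinsurance on $700 = $140. Member pays $140; OOP now $413.
#3 ($799): deductible met; 20% of $799 = $159.80. Cost to member: $159.80. OOP to date $572.80.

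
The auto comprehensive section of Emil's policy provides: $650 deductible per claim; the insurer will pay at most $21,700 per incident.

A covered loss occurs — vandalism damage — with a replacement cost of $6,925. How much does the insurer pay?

$6,275

After the deductible, $6,925 − $650 = $6,275 remains.
$6,275 is within the $21,700 limit, so the insurer pays $6,275.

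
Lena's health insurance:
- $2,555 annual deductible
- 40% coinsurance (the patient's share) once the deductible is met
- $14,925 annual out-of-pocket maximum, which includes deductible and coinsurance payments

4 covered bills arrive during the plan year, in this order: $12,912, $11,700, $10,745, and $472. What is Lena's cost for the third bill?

$3,547.20

Claim 1 ($12,912): $2,555 finishes the deductible; $10,357 goes to coinsurance; coinsurance $10,357 × 40% = $4,142.80. Patient owes $6,697.80 (running OOP $6,697.80).
Claim 2 ($11,700): deductible met; 40% of $11,700 = $4,680. Patient owes $4,680 (running OOP $11,377.80).
Claim 3 ($10,745): deductible met; 40% of $10,745 = $4,298. That would push OOP to $15,675.80, over the $14,925 cap, so patient pays $14,925 − $11,377.80 = $3,547.20.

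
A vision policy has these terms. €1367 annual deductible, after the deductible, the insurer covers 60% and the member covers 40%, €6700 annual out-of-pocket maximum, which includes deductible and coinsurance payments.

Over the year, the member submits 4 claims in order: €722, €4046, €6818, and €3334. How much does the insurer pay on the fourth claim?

€2088.60

Claim 1 (€722): fully absorbed by the deductible. Member pays €722; OOP now €722. Plan pays €722 − €722 = €0.
Claim 2 (€4046): deductible takes €645, €3401 remains; member's 40% is €1360.40. Cost to member: €2005.40. OOP to date €2727.40. Insurer: €4046 − €2005.40 = €2040.60.
Claim 3 (€6818): 40% coinsurance on €6818 = €2727.20. Member owes €2727.20 (running OOP €5454.60). Plan pays €6818 − €2727.20 = €4090.80.
Claim 4 (€3334): deductible met; 40% of €3334 = €1333.60. That would push OOP to €6788.20, over the €6700 cap, so member pays €6700 − €5454.60 = €1245.40. Insurer: €3334 − €1245.40 = €2088.60.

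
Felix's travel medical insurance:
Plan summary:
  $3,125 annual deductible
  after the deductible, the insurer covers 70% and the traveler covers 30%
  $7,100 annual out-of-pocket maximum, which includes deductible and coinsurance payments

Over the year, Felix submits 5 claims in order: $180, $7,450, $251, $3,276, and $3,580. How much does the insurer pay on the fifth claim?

$2,506

#1 ($180): fully absorbed by the deductible. Traveler owes $180 (running OOP $180). Plan pays $180 − $180 = $0.
#2 ($7,450): $2,945 to deductible, leaving $4,505; coinsurance $4,505 × 30% = $1,351.50. Cost to traveler: $4,296.50. OOP to date $4,476.50. Insurer: $7,450 − $4,296.50 = $3,153.50.
#3 ($251): 30% coinsurance on $251 = $75.30. Traveler pays $75.30; OOP now $4,551.80. Plan pays $251 − $75.30 = $175.70.
#4 ($3,276): deductible met; 30% of $3,276 = $982.80. Traveler owes $982.80 (running OOP $5,534.60). Insurer: $3,276 − $982.80 = $2,293.20.
#5 ($3,580): deductible already satisfied, so traveler's share is 30% × $3,580 = $1,074. Traveler pays $1,074; OOP now $6,608.60. Plan pays $3,580 − $1,074 = $2,506.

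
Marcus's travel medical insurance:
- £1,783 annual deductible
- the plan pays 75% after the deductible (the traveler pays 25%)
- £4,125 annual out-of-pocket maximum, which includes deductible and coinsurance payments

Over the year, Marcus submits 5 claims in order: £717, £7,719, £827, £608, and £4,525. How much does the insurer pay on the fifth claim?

£4,205

#1 (£717): all of it applies to the deductible. Cost to traveler: £717. OOP to date £717. Insurer: £717 − £717 = £0.
#2 (£7,719): £1,066 finishes the deductible; £6,653 goes to coinsurance; 25% of £6,653 = £1,663.25. Traveler owes £2,729.25 (running OOP £3,446.25). Plan pays £7,719 − £2,729.25 = £4,989.75.
#3 (£827): 25% coinsurance on £827 = £206.75. Traveler owes £206.75 (running OOP £3,653). Insurer: £827 − £206.75 = £620.25.
#4 (£608): deductible already satisfied, so traveler's share is 25% × £608 = £152. Traveler owes £152 (running OOP £3,805). Plan pays £608 − £152 = £456.
#5 (£4,525): 25% coinsurance on £4,525 = £1,131.25. OOP would hit £4,936.25 > £4,125, so the cap limits the traveler to £4,125 − £3,805 = £320. Insurer: £4,525 − £320 = £4,205.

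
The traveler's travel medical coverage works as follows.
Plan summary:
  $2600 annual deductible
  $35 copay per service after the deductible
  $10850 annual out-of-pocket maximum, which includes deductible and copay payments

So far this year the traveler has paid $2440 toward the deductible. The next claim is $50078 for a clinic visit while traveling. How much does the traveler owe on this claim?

Remaining deductible: $2600 − $2440 = $160.
That leaves $50078 − $160 = $49918 for the copay.
Copay on this service: $35.
So the traveler owes $160 + $35 = $195 before any cap.
Total out-of-pocket so far would be $2440 + $195 = $2635, below the $10850 cap — no reduction.

$195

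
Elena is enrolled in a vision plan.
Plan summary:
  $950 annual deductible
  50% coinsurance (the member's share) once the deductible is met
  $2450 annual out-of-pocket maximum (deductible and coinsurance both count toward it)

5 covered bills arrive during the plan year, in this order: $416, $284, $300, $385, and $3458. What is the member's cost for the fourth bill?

$192.50

Claim 1 ($416): all of it applies to the deductible. Member owes $416 (running OOP $416).
Claim 2 ($284): all of it applies to the deductible. Member pays $284; OOP now $700.
Claim 3 ($300): $250 to deductible, leaving $50; 50% of $50 = $25. Member pays $275; OOP now $975.
Claim 4 ($385): 50% coinsurance on $385 = $192.50. Cost to member: $192.50. OOP to date $1167.50.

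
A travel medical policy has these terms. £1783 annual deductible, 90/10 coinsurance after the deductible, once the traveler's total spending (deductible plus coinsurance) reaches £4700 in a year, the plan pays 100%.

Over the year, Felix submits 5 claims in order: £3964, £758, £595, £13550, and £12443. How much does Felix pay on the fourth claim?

£1355

Bill 1, £3964: deductible takes £1783, £2181 remains; traveler's 10% is £218.10. Traveler owes £2001.10 (running OOP £2001.10).
Bill 2, £758: 10% coinsurance on £758 = £75.80. Traveler owes £75.80 (running OOP £2076.90).
Bill 3, £595: deductible already satisfied, so traveler's share is 10% × £595 = £59.50. Cost to traveler: £59.50. OOP to date £2136.40.
Bill 4, £13550: deductible met; 10% of £13550 = £1355. Traveler pays £1355; OOP now £3491.40.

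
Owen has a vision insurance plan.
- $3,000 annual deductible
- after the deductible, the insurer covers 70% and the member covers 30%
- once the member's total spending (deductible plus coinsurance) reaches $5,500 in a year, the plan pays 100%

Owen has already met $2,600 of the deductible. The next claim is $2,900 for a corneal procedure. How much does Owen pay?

$1,150

Remaining deductible: $3,000 − $2,600 = $400.
After the $400 deductible portion, $2,900 − $400 = $2,500 is subject to coinsurance.
Member's 30% share of $2,500 is $750.
That puts the member's cost at $400 + $750 = $1,150 before any cap.
Total out-of-pocket so far would be $2,600 + $1,150 = $3,750, below the $5,500 cap — no reduction.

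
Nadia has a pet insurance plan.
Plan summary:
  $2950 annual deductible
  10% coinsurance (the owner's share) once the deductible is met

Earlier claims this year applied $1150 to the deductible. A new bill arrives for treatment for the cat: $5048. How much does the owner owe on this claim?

$2124.80

$1150 of the $2950 deductible is already met, leaving $1800.
After the $1800 deductible portion, $5048 − $1800 = $3248 is subject to coinsurance.
Owner's 10% share of $3248 is $324.80.
So the owner owes $1800 + $324.80 = $2124.80.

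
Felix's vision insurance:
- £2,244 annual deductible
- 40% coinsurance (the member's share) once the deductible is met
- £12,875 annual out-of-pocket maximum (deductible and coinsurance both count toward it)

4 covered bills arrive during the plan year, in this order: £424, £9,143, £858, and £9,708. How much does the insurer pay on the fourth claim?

£5,824.80

Claim 1 — £424: fully absorbed by the deductible. Member owes £424 (running OOP £424). Insurer: £424 − £424 = £0.
Claim 2 — £9,143: £1,820 finishes the deductible; £7,323 goes to coinsurance; coinsurance £7,323 × 40% = £2,929.20. Member pays £4,749.20; OOP now £5,173.20. Insurer: £9,143 − £4,749.20 = £4,393.80.
Claim 3 — £858: deductible met; 40% of £858 = £343.20. Cost to member: £343.20. OOP to date £5,516.40. Insurer: £858 − £343.20 = £514.80.
Claim 4 — £9,708: deductible met; 40% of £9,708 = £3,883.20. Cost to member: £3,883.20. OOP to date £9,399.60. Insurer: £9,708 − £3,883.20 = £5,824.80.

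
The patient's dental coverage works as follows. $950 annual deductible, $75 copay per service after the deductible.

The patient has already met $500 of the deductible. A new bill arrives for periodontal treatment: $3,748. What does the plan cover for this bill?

$3,223

$500 of the $950 deductible is already met, leaving $450.
After the $450 deductible portion, $3,748 − $450 = $3,298 is subject to the copay.
Copay on this service: $75.
That puts the patient's cost at $450 + $75 = $525.
The plan picks up $3,748 − $525 = $3,223.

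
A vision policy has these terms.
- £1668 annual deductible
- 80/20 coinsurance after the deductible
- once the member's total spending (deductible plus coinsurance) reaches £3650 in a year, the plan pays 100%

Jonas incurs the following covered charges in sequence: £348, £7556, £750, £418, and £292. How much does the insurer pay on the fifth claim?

Claim 1 — £348: all of it applies to the deductible. Member owes £348 (running OOP £348). Insurer: £348 − £348 = £0.
Claim 2 — £7556: £1320 finishes the deductible; £6236 goes to coinsurance; member's 20% is £1247.20. Member owes £2567.20 (running OOP £2915.20). Insurer: £7556 − £2567.20 = £4988.80.
Claim 3 — £750: 20% coinsurance on £750 = £150. Cost to member: £150. OOP to date £3065.20. Insurer: £750 − £150 = £600.
Claim 4 — £418: deductible already satisfied, so member's share is 20% × £418 = £83.60. Member owes £83.60 (running OOP £3148.80). Insurer: £418 − £83.60 = £334.40.
Claim 5 — £292: deductible already satisfied, so member's share is 20% × £292 = £58.40. Member owes £58.40 (running OOP £3207.20). Insurer: £292 − £58.40 = £233.60.

£233.60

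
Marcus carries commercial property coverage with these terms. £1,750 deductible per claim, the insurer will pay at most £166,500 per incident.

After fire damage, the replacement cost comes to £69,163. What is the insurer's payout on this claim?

£67,413

Subtract the deductible: £69,163 − £1,750 = £67,413.
£67,413 is within the £166,500 limit, so the insurer pays £67,413.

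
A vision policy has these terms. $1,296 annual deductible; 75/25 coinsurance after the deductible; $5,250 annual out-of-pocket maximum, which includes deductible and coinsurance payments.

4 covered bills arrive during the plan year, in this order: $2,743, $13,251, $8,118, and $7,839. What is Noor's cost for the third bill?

$279.50

Claim 1 — $2,743: deductible takes $1,296, $1,447 remains; 25% of $1,447 = $361.75. Member pays $1,657.75; OOP now $1,657.75.
Claim 2 — $13,251: deductible met; 25% of $13,251 = $3,312.75. Member owes $3,312.75 (running OOP $4,970.50).
Claim 3 — $8,118: deductible already satisfied, so member's share is 25% × $8,118 = $2,029.50. OOP would hit $7,000 > $5,250, so the cap limits the member to $5,250 − $4,970.50 = $279.50.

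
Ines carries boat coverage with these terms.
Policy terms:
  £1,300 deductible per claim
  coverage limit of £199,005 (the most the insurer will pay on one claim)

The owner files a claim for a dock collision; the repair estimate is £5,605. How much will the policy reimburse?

Subtract the deductible: £5,605 − £1,300 = £4,305.
That's under the £199,005 cap, so the insurer reimburses the full £4,305.

£4,305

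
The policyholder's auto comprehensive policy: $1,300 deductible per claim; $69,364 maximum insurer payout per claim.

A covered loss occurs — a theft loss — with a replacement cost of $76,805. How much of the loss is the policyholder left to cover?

After the deductible, $76,805 − $1,300 = $75,505 remains.
Since $75,505 > $69,364, the payout is capped at $69,364.
Policyholder's share is the uncovered remainder: $76,805 − $69,364 = $7,441.

$7,441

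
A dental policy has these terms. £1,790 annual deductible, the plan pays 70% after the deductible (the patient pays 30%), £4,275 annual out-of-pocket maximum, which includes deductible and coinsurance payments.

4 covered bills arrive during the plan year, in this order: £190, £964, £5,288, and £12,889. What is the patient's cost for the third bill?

£2,031.60

#1 (£190): all of it applies to the deductible. Patient owes £190 (running OOP £190).
#2 (£964): fully absorbed by the deductible. Patient owes £964 (running OOP £1,154).
#3 (£5,288): £636 finishes the deductible; £4,652 goes to coinsurance; coinsurance £4,652 × 30% = £1,395.60. Cost to patient: £2,031.60. OOP to date £3,185.60.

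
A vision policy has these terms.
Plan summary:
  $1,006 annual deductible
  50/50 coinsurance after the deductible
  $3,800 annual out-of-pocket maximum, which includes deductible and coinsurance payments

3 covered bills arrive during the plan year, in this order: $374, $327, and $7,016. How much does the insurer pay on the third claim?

$3,917

#1 ($374): all of it applies to the deductible. Cost to member: $374. OOP to date $374. Insurer: $374 − $374 = $0.
#2 ($327): fully absorbed by the deductible. Member owes $327 (running OOP $701). Plan pays $327 − $327 = $0.
#3 ($7,016): $305 finishes the deductible; $6,711 goes to coinsurance; 50% of $6,711 = $3,355.50. Claim cost before the cap: $305 + $3,355.50 = $3,660.50. OOP would hit $4,361.50 > $3,800, so the cap limits the member to $3,800 − $701 = $3,099. Insurer: $7,016 − $3,099 = $3,917.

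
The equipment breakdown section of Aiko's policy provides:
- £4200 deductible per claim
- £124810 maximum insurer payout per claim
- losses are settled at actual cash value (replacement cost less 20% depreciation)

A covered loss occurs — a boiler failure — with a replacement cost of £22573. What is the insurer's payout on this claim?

£13858.40

Actual cash value after 20% depreciation: £22573 × 80% = £18058.40.
After the deductible, £18058.40 − £4200 = £13858.40 remains.
£13858.40 ≤ £124810, so the limit doesn't bind; insurer pays £13858.40.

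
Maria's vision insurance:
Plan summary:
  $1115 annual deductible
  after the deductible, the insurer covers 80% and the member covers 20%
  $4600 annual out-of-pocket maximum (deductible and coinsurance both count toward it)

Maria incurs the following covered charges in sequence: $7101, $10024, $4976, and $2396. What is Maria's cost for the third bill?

$283

#1 ($7101): $1115 to deductible, leaving $5986; member's 20% is $1197.20. Member pays $2312.20; OOP now $2312.20.
#2 ($10024): deductible met; 20% of $10024 = $2004.80. Member pays $2004.80; OOP now $4317.
#3 ($4976): deductible met; 20% of $4976 = $995.20. Adding that to $4317 gives $5312.20, past the $4600 cap; member pays only $4600 − $4317 = $283.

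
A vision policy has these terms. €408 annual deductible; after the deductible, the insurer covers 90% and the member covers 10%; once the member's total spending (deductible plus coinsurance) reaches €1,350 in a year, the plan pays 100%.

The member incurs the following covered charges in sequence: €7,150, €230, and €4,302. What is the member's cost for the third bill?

€244.80

#1 (€7,150): deductible takes €408, €6,742 remains; 10% of €6,742 = €674.20. Member owes €1,082.20 (running OOP €1,082.20).
#2 (€230): deductible already satisfied, so member's share is 10% × €230 = €23. Cost to member: €23. OOP to date €1,105.20.
#3 (€4,302): deductible met; 10% of €4,302 = €430.20. That would push OOP to €1,535.40, over the €1,350 cap, so member pays €1,350 − €1,105.20 = €244.80.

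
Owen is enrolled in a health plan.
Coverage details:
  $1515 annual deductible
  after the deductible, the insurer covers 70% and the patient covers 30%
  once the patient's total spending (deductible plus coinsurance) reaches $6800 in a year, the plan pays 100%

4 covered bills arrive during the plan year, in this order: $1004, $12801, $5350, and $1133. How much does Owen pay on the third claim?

$1598

Bill 1, $1004: entire amount goes to the deductible. Patient owes $1004 (running OOP $1004).
Bill 2, $12801: $511 to deductible, leaving $12290; coinsurance $12290 × 30% = $3687. Cost to patient: $4198. OOP to date $5202.
Bill 3, $5350: deductible already satisfied, so patient's share is 30% × $5350 = $1605. OOP would hit $6807 > $6800, so the cap limits the patient to $6800 − $5202 = $1598.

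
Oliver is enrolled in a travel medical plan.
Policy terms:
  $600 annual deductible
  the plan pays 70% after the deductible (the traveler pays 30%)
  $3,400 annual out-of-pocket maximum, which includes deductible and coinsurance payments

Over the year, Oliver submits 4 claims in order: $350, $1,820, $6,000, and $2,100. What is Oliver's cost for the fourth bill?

$529

#1 ($350): all of it applies to the deductible. Traveler owes $350 (running OOP $350).
#2 ($1,820): deductible takes $250, $1,570 remains; coinsurance $1,570 × 30% = $471. Traveler owes $721 (running OOP $1,071).
#3 ($6,000): 30% coinsurance on $6,000 = $1,800. Traveler pays $1,800; OOP now $2,871.
#4 ($2,100): 30% coinsurance on $2,100 = $630. Adding that to $2,871 gives $3,501, past the $3,400 cap; traveler pays only $3,400 − $2,871 = $529.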